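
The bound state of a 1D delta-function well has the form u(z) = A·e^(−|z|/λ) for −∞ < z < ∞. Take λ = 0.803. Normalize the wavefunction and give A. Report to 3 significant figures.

A ≈ 1.12

Normalization requires ∫|u|² dz = 1, integrated from −∞ to ∞.
With ∫₀^∞ z^0 e^(−αz) dz = 0!/α^1, with u = A·e^(−|z|/λ), the integral evaluates to A²·[λ].
Setting this equal to 1 gives A² = 1/(λ).
With λ = 0.803: A² = 1.245 and A = 1.116.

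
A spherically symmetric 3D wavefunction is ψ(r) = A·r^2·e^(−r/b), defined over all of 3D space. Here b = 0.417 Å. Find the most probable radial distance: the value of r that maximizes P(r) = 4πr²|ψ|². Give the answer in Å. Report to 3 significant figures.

r ≈ 1.25 Å

Set d/dr [P(r) = 4πr²|ψ|²] = 0 and solve for r > 0.
Solving yields r = 3·b.
With b = 0.417, the most probable radial distance is 1.251 Å.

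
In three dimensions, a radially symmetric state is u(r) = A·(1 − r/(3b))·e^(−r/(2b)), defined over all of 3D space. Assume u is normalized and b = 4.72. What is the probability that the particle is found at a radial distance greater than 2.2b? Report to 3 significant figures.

P ≈ 0.662

Integrate the radial probability density 4πr²|u|² over r > 2.2b.
The full normalization integral is A²·[8·π·b^3/3] = 1, fixing A².
Substituting t = r/b, A², 4π and the length scale all cancel in the ratio: P = ∫_{2.2}^{∞} t^2·(1 - t/3)^2·e^(-t) dt / ∫_{0}^{∞} t^2·(1 - t/3)^2·e^(-t) dt.
Using ∫ t^2·(1 - t/3)^2·e^(-t) dt = (-t^4 + 2·t^3 - 3·t^2 - 6·t - 6)·e^(-t)/9, the numerator is ≈ 0.44136 and the denominator is 2/3.
The region integral divided by the full integral gives P = 0.6620.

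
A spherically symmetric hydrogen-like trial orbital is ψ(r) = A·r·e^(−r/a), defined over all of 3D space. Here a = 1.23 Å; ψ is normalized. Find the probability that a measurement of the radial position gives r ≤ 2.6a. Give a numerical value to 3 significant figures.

Integrate the radial probability density 4πr²|ψ|² over r ≤ 2.6a.
A² is fixed by ∫₀^∞ 4πr²|ψ|² dr = 1, i.e. A² = (3·π·a^5)^(−1).
Substituting u = r/a, A², 4π and the length scale all cancel in the ratio: P = ∫_{0}^{2.6} u^4·e^(-2·u) du / ∫_{0}^{∞} u^4·e^(-2·u) du.
Using ∫ u^4·e^(-2·u) du = -(u^4/2 + u^3 + 3·u^2/2 + 3·u/2 + 3/4)·e^(-2·u), the numerator is ≈ 0.44540 and the denominator is 3/4.
The region integral divided by the full integral gives P = 0.5939.

P ≈ 0.594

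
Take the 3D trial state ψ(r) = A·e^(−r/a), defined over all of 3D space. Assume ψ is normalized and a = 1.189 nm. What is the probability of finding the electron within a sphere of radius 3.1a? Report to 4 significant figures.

With dV = 4πr²dr, the probability is ∫|ψ|² dV over r ≤ 3.1a.
Normalization gives A² = 1/(π·a^3).
Let u = r/a; then A², 4π and the length scale all cancel, so P = ∫_{0}^{3.1} u^2·e^(-2·u) du ÷ ∫_{0}^{∞} u^2·e^(-2·u) du.
An antiderivative of u^2·e^(-2·u) is -(2·u^2 + 2·u + 1)·e^(-2·u)/4; evaluating from 0 to 3.1 gives 1/4 - 1321·e^(-31/5)/200, while the full integral is 1/4.
This evaluates to P = 0.94638.

P ≈ 0.9464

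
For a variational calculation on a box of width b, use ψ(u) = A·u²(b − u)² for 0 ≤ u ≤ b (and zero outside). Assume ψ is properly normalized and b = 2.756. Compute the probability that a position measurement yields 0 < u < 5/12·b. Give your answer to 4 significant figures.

P ≈ 0.3023

P = ∫_{0}^{5/12·b} |ψ(u)|² du.
The normalization integral ∫|ψ|²du over the whole domain equals b^9/630·A², and A² cancels in the ratio.
Substituting t = u/b, A² and the length scale cancel in the ratio: P = ∫_{0}^{5/12} t^4·(1 - t)^4 dt / ∫_{0}^{1} t^4·(1 - t)^4 dt.
With ∫ t^4·(1 - t)^4 dt = t^5·(70·t^4 - 315·t^3 + 540·t^2 - 420·t + 126)/630 + C, the region integral is ≈ 0.000479889 and the full one is 1/630.
This works out to P = 0.30233.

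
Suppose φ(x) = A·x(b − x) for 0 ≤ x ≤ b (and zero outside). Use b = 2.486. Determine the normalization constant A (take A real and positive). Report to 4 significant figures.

We need A² ∫|f|² dx = 1, taking the integral from 0 to b.
Expanding the polynomial and integrating term by term, the integral (without the A² prefactor) comes out to b^5/30.
So A² = (b^5/30)^(−1).
Plugging in b = 2.486 yields A = 0.56209.

A ≈ 0.5621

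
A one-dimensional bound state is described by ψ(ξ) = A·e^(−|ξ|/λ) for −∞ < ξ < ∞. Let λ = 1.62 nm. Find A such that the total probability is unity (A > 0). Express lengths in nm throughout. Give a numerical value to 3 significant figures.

Require ∫ |ψ|² dξ = 1 over the whole domain.
With ψ = A·e^(−|ξ|/λ), the integral evaluates to A²·[λ].
Hence A² = 1/[λ].
Plugging in λ = 1.62 yields A = 0.7857.

A ≈ 0.786 nm^(-1/2)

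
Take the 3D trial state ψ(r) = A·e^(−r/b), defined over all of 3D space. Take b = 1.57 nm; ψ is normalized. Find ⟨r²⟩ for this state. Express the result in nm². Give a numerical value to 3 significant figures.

⟨r²⟩ = ∫ r^2 |ψ|² 4πr² dr over the full domain.
Using ∫₀^∞ rⁿ e^(−αr) dr = n!/αⁿ⁺¹, the ratio of the moment integral to the normalization integral gives ⟨r²⟩ = 3·b^2.
With b = 1.57, ⟨r^2⟩ = 7.395.

⟨r^2⟩ ≈ 7.39 nm^2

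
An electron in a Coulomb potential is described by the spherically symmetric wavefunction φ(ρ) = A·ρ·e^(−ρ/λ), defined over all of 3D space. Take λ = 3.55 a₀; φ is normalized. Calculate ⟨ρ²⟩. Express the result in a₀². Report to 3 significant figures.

The expectation value is the |φ|²-weighted average of ρ^2: ∫ ρ^2|φ|² 4πρ² dρ.
Using ∫₀^∞ ρⁿ e^(−αρ) dρ = n!/αⁿ⁺¹, evaluating both integrals, ⟨ρ²⟩ = 15·λ^2/2.
Putting λ = 3.55 gives 94.52.

⟨ρ^2⟩ ≈ 94.5 a₀^2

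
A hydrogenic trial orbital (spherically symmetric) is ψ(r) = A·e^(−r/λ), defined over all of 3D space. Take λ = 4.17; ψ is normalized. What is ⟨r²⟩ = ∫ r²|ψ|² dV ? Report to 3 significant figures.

⟨r²⟩ = ∫ r^2 |ψ|² 4πr² dr over the full domain.
Since the A² factors cancel between numerator and denominator, ⟨r²⟩ = 3·λ^2.
With λ = 4.17, ⟨r^2⟩ = 52.17.

⟨r^2⟩ ≈ 52.2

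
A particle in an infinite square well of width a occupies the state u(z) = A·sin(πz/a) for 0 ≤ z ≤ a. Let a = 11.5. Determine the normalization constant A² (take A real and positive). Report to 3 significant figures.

A^2 ≈ 0.174

We need A² ∫|f|² dz = 1, taking the integral from 0 to a.
With ∫₀^a sin²(nπz/a) dz = a/2, with u = A·sin(πz/a), the integral evaluates to A²·[a/2].
Setting this equal to 1 gives A² = 1/(a/2).
Plugging in a = 11.5 yields A = 0.4170.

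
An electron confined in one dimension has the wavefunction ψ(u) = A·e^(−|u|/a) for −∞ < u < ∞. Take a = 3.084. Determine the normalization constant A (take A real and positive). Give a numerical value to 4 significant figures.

Normalization requires ∫|ψ|² du = 1, integrated from −∞ to ∞.
With ∫₀^∞ u^0 e^(−αu) du = 0!/α^1, carrying out the integral gives A² · a.
Setting this equal to 1 gives A² = 1/(a).
With a = 3.084: A² = 0.32425 and A = 0.56943.

A ≈ 0.5694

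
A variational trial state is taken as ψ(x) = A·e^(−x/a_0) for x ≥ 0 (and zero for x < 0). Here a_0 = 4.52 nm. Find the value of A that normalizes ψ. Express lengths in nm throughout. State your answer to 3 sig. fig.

A ≈ 0.665 nm^(-1/2)

Normalization requires ∫|ψ|² dx = 1, integrated from 0 to ∞.
Using ∫₀^∞ xⁿ e^(−αx) dx = n!/αⁿ⁺¹, ∫|ψ|² dx = A²·(a_0/2).
Setting this equal to 1 gives A² = 1/(a_0/2).
With a_0 = 4.52: A² = 0.4425 and A = 0.6652.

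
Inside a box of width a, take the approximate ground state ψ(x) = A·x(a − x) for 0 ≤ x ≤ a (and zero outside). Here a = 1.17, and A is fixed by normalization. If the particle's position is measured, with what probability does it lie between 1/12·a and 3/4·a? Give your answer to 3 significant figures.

P ≈ 0.891

The probability is P = ∫ |ψ|² dx over [1/12·a, 3/4·a].
The normalization integral ∫|ψ|²dx over the whole domain equals a^5/30·A², and A² cancels in the ratio.
In terms of u = x/a (A² and the length scale cancel between numerator and denominator), P = [∫_{1/12}^{3/4} u^2·(1 - u)^2 du] / [∫_{0}^{1} u^2·(1 - u)^2 du].
Using ∫ u^2·(1 - u)^2 du = u^3·(6·u^2 - 15·u + 10)/30, the numerator is ≈ 0.029713 and the denominator is 1/30.
Evaluating gives P = 4621/5184.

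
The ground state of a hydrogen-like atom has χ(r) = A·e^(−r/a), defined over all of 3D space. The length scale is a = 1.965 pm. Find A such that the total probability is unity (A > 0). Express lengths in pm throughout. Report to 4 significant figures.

A ≈ 0.2048 pm^(-3/2)

Normalization requires ∫|χ|² 4πr² dr = 1, integrated from 0 to ∞.
Using ∫₀^∞ rⁿ e^(−αr) dr = n!/αⁿ⁺¹, with χ = A·e^(−r/a), the integral evaluates to A²·[π·a^3].
So A² = (π·a^3)^(−1).
With a = 1.965: A² = 0.041953 and A = 0.20482.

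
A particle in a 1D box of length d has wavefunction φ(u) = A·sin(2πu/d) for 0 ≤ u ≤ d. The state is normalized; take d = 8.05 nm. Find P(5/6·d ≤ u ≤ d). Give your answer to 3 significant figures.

P ≈ 0.0978

|φ|² is the probability density, so P = ∫_{5/6·d}^{d} |φ|² du.
Since A² = 1/(d/2), this is the region integral divided by the full normalization integral.
Substituting t = u/d, A² and the length scale cancel in the ratio: P = ∫_{5/6}^{1} sin(2·π·t)^2 dt / ∫_{0}^{1} sin(2·π·t)^2 dt.
Using ∫ sin(2·π·t)^2 dt = t/2 - sin(4·π·t)/(8·π), the numerator is -√(3)/(16·π) + 1/12 and the denominator is 1/2.
This works out to P = (-√(3)/8 + π/6)/π.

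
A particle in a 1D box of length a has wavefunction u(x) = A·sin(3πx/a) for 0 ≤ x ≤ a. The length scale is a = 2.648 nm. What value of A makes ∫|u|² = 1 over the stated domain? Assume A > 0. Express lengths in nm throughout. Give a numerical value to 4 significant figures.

Normalization requires ∫|u|² dx = 1, integrated from 0 to a.
With ∫₀^a sin²(nπx/a) dx = a/2, with u = A·sin(3πx/a), the integral evaluates to A²·[a/2].
Hence A² = 1/[a/2].
Plugging in a = 2.648 yields A = 0.86907.

A ≈ 0.8691 nm^(-1/2)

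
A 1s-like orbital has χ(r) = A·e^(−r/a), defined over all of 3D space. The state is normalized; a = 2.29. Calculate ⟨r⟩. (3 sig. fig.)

⟨r⟩ ≈ 3.44

⟨r⟩ = ∫ r |χ|² 4πr² dr over the full domain.
Recall ∫₀^∞ r^m e^(−r/β) dr = m!·β^(m+1), evaluating both integrals, ⟨r⟩ = 3·a/2.
With a = 2.29, ⟨r⟩ = 3.435.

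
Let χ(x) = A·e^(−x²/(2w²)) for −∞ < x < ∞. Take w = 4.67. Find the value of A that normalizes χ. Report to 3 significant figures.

The normalization condition is ∫|χ|² dx = 1 from −∞ to ∞.
The integral (without the A² prefactor) comes out to √(π)·w.
Hence A² = 1/[√(π)·w].
With w = 4.67: A² = 0.1208 and A = 0.3476.

A ≈ 0.348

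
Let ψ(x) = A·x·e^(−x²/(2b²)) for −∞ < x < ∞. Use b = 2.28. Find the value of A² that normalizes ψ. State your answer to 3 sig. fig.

A^2 ≈ 0.0952

We need A² ∫|f|² dx = 1, taking the integral from −∞ to ∞.
Using the Gaussian integral ∫_{−∞}^{∞} e^(−αx²) dx = √(π/α), the integral (without the A² prefactor) comes out to √(π)·b^3/2.
So A² = (√(π)·b^3/2)^(−1).
Plugging in b = 2.28 yields A = 0.3085.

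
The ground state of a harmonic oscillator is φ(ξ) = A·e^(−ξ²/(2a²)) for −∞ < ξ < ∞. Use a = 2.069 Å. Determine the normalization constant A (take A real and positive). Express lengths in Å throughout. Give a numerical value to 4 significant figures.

Require ∫ |φ|² dξ = 1 over the whole domain.
Differentiating ∫e^(−αξ²) dξ = √(π/α) under α to get the higher moments, ∫|φ|² dξ = A²·(√(π)·a).
So A² = (√(π)·a)^(−1).
Substituting a = 2.069 gives A² = 0.27269, so A = 0.52219.

A ≈ 0.5222 Å^(-1/2)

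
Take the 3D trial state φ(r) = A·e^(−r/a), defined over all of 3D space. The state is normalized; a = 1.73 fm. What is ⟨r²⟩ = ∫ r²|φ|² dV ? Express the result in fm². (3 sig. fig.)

⟨r^2⟩ ≈ 8.98 fm^2

By definition ⟨r²⟩ = ∫ r^2 |φ(r)|² 4πr² dr.
Recall ∫₀^∞ r^m e^(−r/β) dr = m!·β^(m+1), since the A² factors cancel between numerator and denominator, ⟨r²⟩ = 3·a^2.
Putting a = 1.73 gives 8.979.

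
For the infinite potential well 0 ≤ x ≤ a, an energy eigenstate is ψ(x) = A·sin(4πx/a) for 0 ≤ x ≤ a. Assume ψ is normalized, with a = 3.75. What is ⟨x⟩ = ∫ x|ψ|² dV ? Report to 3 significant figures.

⟨x⟩ ≈ 1.88

By definition ⟨x⟩ = ∫ x |ψ(x)|² dx.
Using sin²θ = (1 − cos 2θ)/2, the ratio of the moment integral to the normalization integral gives ⟨x⟩ = a/2.
Putting a = 3.75 gives 1.875.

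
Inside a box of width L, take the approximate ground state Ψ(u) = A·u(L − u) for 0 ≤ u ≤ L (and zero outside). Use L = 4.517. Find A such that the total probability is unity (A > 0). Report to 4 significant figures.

Require ∫ |Ψ|² du = 1 over the whole domain.
Expanding the polynomial and integrating term by term, the integral (without the A² prefactor) comes out to L^5/30.
Plugging in L = 4.517 yields A = 0.12631.

A ≈ 0.1263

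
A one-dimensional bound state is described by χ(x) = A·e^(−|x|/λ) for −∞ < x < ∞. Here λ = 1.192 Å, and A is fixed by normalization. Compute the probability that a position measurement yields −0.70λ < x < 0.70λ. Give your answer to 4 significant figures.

|χ|² is the probability density, so P = ∫_{−0.70λ}^{0.70λ} |χ|² dx.
The normalization integral ∫|χ|²dx over the whole domain equals λ·A², and A² cancels in the ratio.
Both integrals are even about x = 0, so only the x ≥ 0 halves are needed (the factors of 2 cancel). Let u = x/λ; then A² and the length scale cancel, so P = ∫_{0}^{0.70} e^(-2·u) du ÷ ∫_{0}^{∞} e^(-2·u) du.
An antiderivative of e^(-2·u) is -e^(-2·u)/2; evaluating from 0 to 0.70 gives 1/2 - e^(-7/5)/2, while the full integral is 1/2.
Evaluating gives P = 0.75340.

P ≈ 0.7534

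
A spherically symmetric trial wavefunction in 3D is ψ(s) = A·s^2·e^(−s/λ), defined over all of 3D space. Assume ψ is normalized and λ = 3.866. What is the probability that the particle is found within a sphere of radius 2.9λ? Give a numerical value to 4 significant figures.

P ≈ 0.3616

P = ∫ |ψ|² 4πs² ds over s ≤ 2.9λ.
A² is fixed by ∫₀^∞ 4πs²|ψ|² ds = 1, i.e. A² = (45·π·λ^7/2)^(−1).
In terms of u = s/λ (A², 4π and the length scale all cancel between numerator and denominator), P = [∫_{0}^{2.9} u^6·e^(-2·u) du] / [∫_{0}^{∞} u^6·e^(-2·u) du].
Using ∫ u^6·e^(-2·u) du = -(4·u^6 + 12·u^5 + 30·u^4 + 60·u^3 + 90·u^2 + 90·u + 45)·e^(-2·u)/8, the numerator is ≈ 2.03405 and the denominator is 45/8.
Taking the ratio yields P = 0.36161.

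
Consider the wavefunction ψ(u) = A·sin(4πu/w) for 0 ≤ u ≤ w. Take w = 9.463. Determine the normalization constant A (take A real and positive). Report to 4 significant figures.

A ≈ 0.4597

Require ∫ |ψ|² du = 1 over the whole domain.
∫|ψ|² du = A²·(w/2).
With w = 9.463: A² = 0.21135 and A = 0.45973.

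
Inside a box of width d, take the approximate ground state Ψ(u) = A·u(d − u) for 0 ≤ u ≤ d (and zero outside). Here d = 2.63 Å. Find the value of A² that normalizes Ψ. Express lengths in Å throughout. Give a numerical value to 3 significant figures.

We need A² ∫|f|² du = 1, taking the integral from 0 to d.
Expanding the polynomial and integrating term by term, ∫|Ψ|² du = A²·(d^5/30).
Setting this equal to 1 gives A² = 1/(d^5/30).
Plugging in d = 2.63 yields A = 0.4883.

A^2 ≈ 0.238 Å^(-5)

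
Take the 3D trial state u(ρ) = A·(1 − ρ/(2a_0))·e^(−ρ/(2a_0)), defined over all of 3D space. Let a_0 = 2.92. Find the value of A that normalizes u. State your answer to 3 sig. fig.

A ≈ 0.0400

We need A² ∫|f|² 4πρ² dρ = 1, taking the integral from 0 to ∞.
Recall ∫₀^∞ ρ^m e^(−ρ/β) dρ = m!·β^(m+1), carrying out the integral gives A² · 8·π·a_0^3.
Substituting a_0 = 2.92 gives A² = 0.001598, so A = 0.03998.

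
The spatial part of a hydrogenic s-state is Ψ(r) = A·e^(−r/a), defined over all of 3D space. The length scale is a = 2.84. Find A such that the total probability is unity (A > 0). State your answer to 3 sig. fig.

Normalization requires ∫|Ψ|² 4πr² dr = 1, integrated from 0 to ∞.
(Spherical symmetry: dV = 4πr² dr.)
The integral (without the A² prefactor) comes out to π·a^3.
Setting this equal to 1 gives A² = 1/(π·a^3).
With a = 2.84: A² = 0.01390 and A = 0.1179.

A ≈ 0.118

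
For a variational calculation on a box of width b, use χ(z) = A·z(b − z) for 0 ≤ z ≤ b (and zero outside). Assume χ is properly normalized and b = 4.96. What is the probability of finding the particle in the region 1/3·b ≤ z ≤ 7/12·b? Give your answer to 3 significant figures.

P ≈ 0.444

The probability is P = ∫ |χ|² dz over [1/3·b, 7/12·b].
Since A² = 1/(b^5/30), this is the region integral divided by the full normalization integral.
Let u = z/b; then A² and the length scale cancel, so P = ∫_{1/3}^{7/12} u^2·(1 - u)^2 du ÷ ∫_{0}^{1} u^2·(1 - u)^2 du.
An antiderivative of u^2·(1 - u)^2 is u^3·(6·u^2 - 15·u + 10)/30; evaluating from 1/3 to 7/12 gives ≈ 0.014783, while the full integral is 1/30.
Evaluating gives P = 0.4435.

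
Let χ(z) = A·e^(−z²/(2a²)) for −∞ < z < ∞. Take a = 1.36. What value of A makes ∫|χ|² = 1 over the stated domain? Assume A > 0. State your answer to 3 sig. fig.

The normalization condition is ∫|χ|² dz = 1 from −∞ to ∞.
With ∫_{−∞}^{∞} z^(2m) e^(−αz²) dz = (2m−1)!!·√π / (2^m α^(m+1/2)), with χ = A·e^(−z²/(2a²)), the integral evaluates to A²·[√(π)·a].
So A² = (√(π)·a)^(−1).
With a = 1.36: A² = 0.4148 and A = 0.6441.

A ≈ 0.644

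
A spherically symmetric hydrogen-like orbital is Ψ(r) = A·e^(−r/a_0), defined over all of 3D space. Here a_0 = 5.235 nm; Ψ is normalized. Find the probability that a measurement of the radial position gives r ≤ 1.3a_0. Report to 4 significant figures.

P = ∫ |Ψ|² 4πr² dr over r ≤ 1.3a_0.
The full normalization integral is A²·[π·a_0^3] = 1, fixing A².
Let u = r/a_0; then A², 4π and the length scale all cancel, so P = ∫_{0}^{1.3} u^2·e^(-2·u) du ÷ ∫_{0}^{∞} u^2·e^(-2·u) du.
With ∫ u^2·e^(-2·u) du = -(2·u^2 + 2·u + 1)·e^(-2·u)/4 + C, the region integral is 1/4 - 349·e^(-13/5)/200 and the full one is 1/4.
Taking the ratio yields P = 0.48157.

P ≈ 0.4816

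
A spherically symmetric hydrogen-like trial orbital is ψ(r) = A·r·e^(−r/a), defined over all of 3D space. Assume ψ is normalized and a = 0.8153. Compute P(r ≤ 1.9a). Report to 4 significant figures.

P ≈ 0.3322

With dV = 4πr²dr, the probability is ∫|ψ|² dV over r ≤ 1.9a.
Normalization gives A² = 1/(3·π·a^5).
In terms of u = r/a (A², 4π and the length scale all cancel between numerator and denominator), P = [∫_{0}^{1.9} u^4·e^(-2·u) du] / [∫_{0}^{∞} u^4·e^(-2·u) du].
Using ∫ u^4·e^(-2·u) du = -(u^4/2 + u^3 + 3·u^2/2 + 3·u/2 + 3/4)·e^(-2·u), the numerator is ≈ 0.249117 and the denominator is 3/4.
This evaluates to P = 0.33216.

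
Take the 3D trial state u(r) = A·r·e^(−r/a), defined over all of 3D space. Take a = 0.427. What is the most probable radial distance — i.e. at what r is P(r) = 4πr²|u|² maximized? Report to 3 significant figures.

The maximum of P(r) = 4πr²|u|² occurs where its derivative vanishes.
Solving yields r = 2·a.
With a = 0.427, the most probable radial distance is 0.8540.

r ≈ 0.854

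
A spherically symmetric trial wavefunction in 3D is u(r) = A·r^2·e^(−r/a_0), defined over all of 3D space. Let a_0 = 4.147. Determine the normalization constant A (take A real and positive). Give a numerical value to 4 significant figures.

A ≈ 0.0008190

Require ∫ |u|² 4πr² dr = 1 over the whole domain.
In 3D with spherical symmetry the volume element is 4πr² dr.
Recall ∫₀^∞ r^m e^(−r/β) dr = m!·β^(m+1), the integral (without the A² prefactor) comes out to 45·π·a_0^7/2.
Hence A² = 1/[45·π·a_0^7/2].
Plugging in a_0 = 4.147 yields A = 0.00081896.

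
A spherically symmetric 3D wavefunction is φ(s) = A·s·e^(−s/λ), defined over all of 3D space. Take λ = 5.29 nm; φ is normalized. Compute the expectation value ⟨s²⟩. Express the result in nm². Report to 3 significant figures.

⟨s^2⟩ ≈ 210 nm^2

⟨s²⟩ = ∫ s^2 |φ|² 4πs² ds over the full domain.
With ∫₀^∞ s^6 e^(−αs) ds = 6!/α^7, evaluating both integrals, ⟨s²⟩ = 15·λ^2/2.
With λ = 5.29, ⟨s^2⟩ = 209.9.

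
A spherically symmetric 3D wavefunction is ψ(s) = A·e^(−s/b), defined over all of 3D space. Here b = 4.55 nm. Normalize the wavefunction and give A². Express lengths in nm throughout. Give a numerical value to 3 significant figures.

Normalization requires ∫|ψ|² 4πs² ds = 1, integrated from 0 to ∞.
In 3D with spherical symmetry the volume element is 4πs² ds.
∫|ψ|² 4πs² ds = A²·(π·b^3).
Plugging in b = 4.55 yields A = 0.05813.

A^2 ≈ 0.00338 nm^(-3)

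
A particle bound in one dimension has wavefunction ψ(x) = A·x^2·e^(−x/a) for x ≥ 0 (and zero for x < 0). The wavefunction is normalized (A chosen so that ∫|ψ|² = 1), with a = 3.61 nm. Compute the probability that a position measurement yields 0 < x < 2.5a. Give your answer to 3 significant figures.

P ≈ 0.560

P = ∫_{0}^{2.5a} |ψ(x)|² dx.
With A² fixed by ∫|ψ|² = 1, i.e. A² = (3·a^5/4)^(−1), substitute and integrate.
Substituting u = x/a, A² and the length scale cancel in the ratio: P = ∫_{0}^{2.5} u^4·e^(-2·u) du / ∫_{0}^{∞} u^4·e^(-2·u) du.
An antiderivative of u^4·e^(-2·u) is -(u^4/2 + u^3 + 3·u^2/2 + 3·u/2 + 3/4)·e^(-2·u); evaluating from 0 to 2.5 gives 3/4 - 1569·e^(-5)/32, while the full integral is 3/4.
This works out to P = 0.5595.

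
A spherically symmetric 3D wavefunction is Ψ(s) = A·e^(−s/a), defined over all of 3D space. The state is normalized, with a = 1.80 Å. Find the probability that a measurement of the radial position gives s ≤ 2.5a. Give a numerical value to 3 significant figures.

With dV = 4πs²ds, the probability is ∫|Ψ|² dV over s ≤ 2.5a.
Normalization gives A² = 1/(π·a^3).
Substituting u = s/a, A², 4π and the length scale all cancel in the ratio: P = ∫_{0}^{2.5} u^2·e^(-2·u) du / ∫_{0}^{∞} u^2·e^(-2·u) du.
An antiderivative of u^2·e^(-2·u) is -(2·u^2 + 2·u + 1)·e^(-2·u)/4; evaluating from 0 to 2.5 gives 1/4 - 37·e^(-5)/8, while the full integral is 1/4.
This evaluates to P = 0.8753.

P ≈ 0.875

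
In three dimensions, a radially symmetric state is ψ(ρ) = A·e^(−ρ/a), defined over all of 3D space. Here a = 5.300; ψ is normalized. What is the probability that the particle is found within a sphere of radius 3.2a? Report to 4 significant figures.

P ≈ 0.9537

P = ∫ |ψ|² 4πρ² dρ over ρ ≤ 3.2a.
Normalization gives A² = 1/(π·a^3).
Substituting u = ρ/a, A², 4π and the length scale all cancel in the ratio: P = ∫_{0}^{3.2} u^2·e^(-2·u) du / ∫_{0}^{∞} u^2·e^(-2·u) du.
Using ∫ u^2·e^(-2·u) du = -(2·u^2 + 2·u + 1)·e^(-2·u)/4, the numerator is 1/4 - 697·e^(-32/5)/100 and the denominator is 1/4.
Taking the ratio yields P = 0.95368.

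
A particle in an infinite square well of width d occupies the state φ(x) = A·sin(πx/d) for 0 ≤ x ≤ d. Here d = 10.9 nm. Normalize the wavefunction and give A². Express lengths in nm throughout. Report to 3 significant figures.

A^2 ≈ 0.183 nm^(-1)

Require ∫ |φ|² dx = 1 over the whole domain.
With ∫₀^d sin²(nπx/d) dx = d/2, carrying out the integral gives A² · d/2.
Substituting d = 10.9 gives A² = 0.1835, so A = 0.4284.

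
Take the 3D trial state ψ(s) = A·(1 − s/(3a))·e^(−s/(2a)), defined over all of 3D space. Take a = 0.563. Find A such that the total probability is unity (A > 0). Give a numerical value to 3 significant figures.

Normalization requires ∫|ψ|² 4πs² ds = 1, integrated from 0 to ∞.
In 3D with spherical symmetry the volume element is 4πs² ds.
With ∫₀^∞ s^4 e^(−αs) ds = 4!/α^5, carrying out the integral gives A² · 8·π·a^3/3.
With a = 0.563: A² = 0.6689 and A = 0.8179.

A ≈ 0.818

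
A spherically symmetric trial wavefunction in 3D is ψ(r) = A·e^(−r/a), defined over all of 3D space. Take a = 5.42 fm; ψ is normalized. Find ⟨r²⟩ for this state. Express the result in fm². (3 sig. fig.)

⟨r^2⟩ ≈ 88.1 fm^2

By definition ⟨r²⟩ = ∫ r^2 |ψ(r)|² 4πr² dr.
Using ∫₀^∞ rⁿ e^(−αr) dr = n!/αⁿ⁺¹, the ratio of the moment integral to the normalization integral gives ⟨r²⟩ = 3·a^2.
Putting a = 5.42 gives 88.13.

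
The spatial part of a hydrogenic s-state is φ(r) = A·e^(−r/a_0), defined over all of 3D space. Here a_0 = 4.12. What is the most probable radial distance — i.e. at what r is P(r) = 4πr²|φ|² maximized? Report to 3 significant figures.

The maximum of P(r) = 4πr²|φ|² occurs where its derivative vanishes.
This gives r = a_0.
With a_0 = 4.12, the most probable radial distance is 4.120.

r ≈ 4.12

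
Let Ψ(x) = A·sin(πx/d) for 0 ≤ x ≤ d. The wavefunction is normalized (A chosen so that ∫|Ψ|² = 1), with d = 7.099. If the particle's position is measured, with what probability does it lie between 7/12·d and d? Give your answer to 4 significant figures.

P ≈ 0.3371

P = ∫_{7/12·d}^{d} |Ψ(x)|² dx.
With A² fixed by ∫|Ψ|² = 1, i.e. A² = (d/2)^(−1), substitute and integrate.
Substituting u = x/d, A² and the length scale cancel in the ratio: P = ∫_{7/12}^{1} sin(π·u)^2 du / ∫_{0}^{1} sin(π·u)^2 du.
An antiderivative of sin(π·u)^2 is u/2 - sin(2·π·u)/(4·π); evaluating from 7/12 to 1 gives 5/24 - 1/(8·π), while the full integral is 1/2.
This works out to P = (-3 + 5·π)/(12·π).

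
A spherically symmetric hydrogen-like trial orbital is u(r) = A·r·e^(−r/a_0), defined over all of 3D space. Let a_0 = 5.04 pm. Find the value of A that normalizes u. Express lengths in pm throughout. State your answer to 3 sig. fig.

A ≈ 0.00571 pm^(-5/2)

Normalization requires ∫|u|² 4πr² dr = 1, integrated from 0 to ∞.
With u = A·r·e^(−r/a_0), the integral evaluates to A²·[3·π·a_0^5].
Hence A² = 1/[3·π·a_0^5].
With a_0 = 5.04: A² = 0.00003263 and A = 0.005712.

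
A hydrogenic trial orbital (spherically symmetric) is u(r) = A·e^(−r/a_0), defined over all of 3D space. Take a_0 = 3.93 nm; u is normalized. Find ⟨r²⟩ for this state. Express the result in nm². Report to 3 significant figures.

⟨r²⟩ = ∫ r^2 |u|² 4πr² dr over the full domain.
Evaluating both integrals, ⟨r²⟩ = 3·a_0^2.
Putting a_0 = 3.93 gives 46.33.

⟨r^2⟩ ≈ 46.3 nm^2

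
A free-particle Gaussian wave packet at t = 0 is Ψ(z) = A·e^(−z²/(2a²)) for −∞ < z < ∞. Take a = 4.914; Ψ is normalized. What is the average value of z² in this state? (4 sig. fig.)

⟨z^2⟩ ≈ 12.07

⟨z²⟩ = ∫ z^2 |Ψ|² dz over the full domain.
Using the Gaussian integral ∫_{−∞}^{∞} e^(−αz²) dz = √(π/α), since the A² factors cancel between numerator and denominator, ⟨z²⟩ = a^2/2.
Putting a = 4.914 gives 12.074.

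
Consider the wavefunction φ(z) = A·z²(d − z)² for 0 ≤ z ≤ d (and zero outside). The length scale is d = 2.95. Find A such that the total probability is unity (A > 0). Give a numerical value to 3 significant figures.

A ≈ 0.193

Require ∫ |φ|² dz = 1 over the whole domain.
Carrying out the integral gives A² · d^9/630.
So A² = (d^9/630)^(−1).
Plugging in d = 2.95 yields A = 0.1930.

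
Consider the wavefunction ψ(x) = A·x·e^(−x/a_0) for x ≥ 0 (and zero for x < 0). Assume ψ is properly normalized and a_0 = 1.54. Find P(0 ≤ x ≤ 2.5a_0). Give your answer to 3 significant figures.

P ≈ 0.875

The probability is P = ∫ |ψ|² dx over [0, 2.5a_0].
Since A² = 1/(a_0^3/4), this is the region integral divided by the full normalization integral.
In terms of u = x/a_0 (A² and the length scale cancel between numerator and denominator), P = [∫_{0}^{2.5} u^2·e^(-2·u) du] / [∫_{0}^{∞} u^2·e^(-2·u) du].
An antiderivative of u^2·e^(-2·u) is -(2·u^2 + 2·u + 1)·e^(-2·u)/4; evaluating from 0 to 2.5 gives 1/4 - 37·e^(-5)/8, while the full integral is 1/4.
Taking the ratio, P = 0.8753.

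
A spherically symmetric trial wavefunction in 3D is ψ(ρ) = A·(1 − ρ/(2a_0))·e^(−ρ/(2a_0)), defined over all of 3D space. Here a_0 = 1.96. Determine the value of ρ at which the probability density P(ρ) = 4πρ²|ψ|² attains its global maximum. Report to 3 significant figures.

Differentiate P(ρ) = 4πρ²|ψ|² with respect to ρ and set to zero.
Solving yields ρ = a_0·(√(5) + 3).
With a_0 = 1.96, the most probable radial distance is 10.26.

ρ ≈ 10.3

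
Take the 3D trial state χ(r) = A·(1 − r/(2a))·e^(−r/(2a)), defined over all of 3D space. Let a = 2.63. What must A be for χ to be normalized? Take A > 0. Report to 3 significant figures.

A ≈ 0.0468

Require ∫ |χ|² 4πr² dr = 1 over the whole domain.
Carrying out the integral gives A² · 8·π·a^3.
Hence A² = 1/[8·π·a^3].
Substituting a = 2.63 gives A² = 0.002187, so A = 0.04677.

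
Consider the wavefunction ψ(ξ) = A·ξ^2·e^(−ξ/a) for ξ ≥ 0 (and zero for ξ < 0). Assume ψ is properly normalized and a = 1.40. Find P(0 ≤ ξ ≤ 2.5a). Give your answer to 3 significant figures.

P ≈ 0.560

P = ∫_{0}^{2.5a} |ψ(ξ)|² dξ.
Since A² = 1/(3·a^5/4), this is the region integral divided by the full normalization integral.
Substituting u = ξ/a, A² and the length scale cancel in the ratio: P = ∫_{0}^{2.5} u^4·e^(-2·u) du / ∫_{0}^{∞} u^4·e^(-2·u) du.
With ∫ u^4·e^(-2·u) du = -(u^4/2 + u^3 + 3·u^2/2 + 3·u/2 + 3/4)·e^(-2·u) + C, the region integral is 3/4 - 1569·e^(-5)/32 and the full one is 3/4.
The result is P = 0.5595.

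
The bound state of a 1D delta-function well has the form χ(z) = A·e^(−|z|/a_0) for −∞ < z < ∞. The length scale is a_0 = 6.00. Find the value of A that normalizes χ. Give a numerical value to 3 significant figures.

We need A² ∫|f|² dz = 1, taking the integral from −∞ to ∞.
∫|χ|² dz = A²·(a_0).
With a_0 = 6.00: A² = 0.1667 and A = 0.4082.

A ≈ 0.408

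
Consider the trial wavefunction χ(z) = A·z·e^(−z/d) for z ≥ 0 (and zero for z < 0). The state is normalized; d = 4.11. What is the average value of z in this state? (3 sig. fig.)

⟨z⟩ ≈ 6.17

⟨z⟩ = ∫ z |χ|² dz over the full domain.
With ∫₀^∞ z^3 e^(−αz) dz = 3!/α^4, since the A² factors cancel between numerator and denominator, ⟨z⟩ = 3·d/2.
With d = 4.11, ⟨z⟩ = 6.165.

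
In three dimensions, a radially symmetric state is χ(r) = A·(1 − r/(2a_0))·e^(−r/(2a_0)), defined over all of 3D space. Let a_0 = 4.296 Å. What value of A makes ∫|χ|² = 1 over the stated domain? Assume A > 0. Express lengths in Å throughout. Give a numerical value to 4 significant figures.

The normalization condition is ∫|χ|² 4πr² dr = 1 from 0 to ∞.
(Spherical symmetry: dV = 4πr² dr.)
Recall ∫₀^∞ r^m e^(−r/β) dr = m!·β^(m+1), ∫|χ|² 4πr² dr = A²·(8·π·a_0^3).
Hence A² = 1/[8·π·a_0^3].
Substituting a_0 = 4.296 gives A² = 0.00050184, so A = 0.022402.

A ≈ 0.02240 Å^(-3/2)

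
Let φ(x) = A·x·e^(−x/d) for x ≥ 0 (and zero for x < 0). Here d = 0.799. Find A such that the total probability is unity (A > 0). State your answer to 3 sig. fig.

A ≈ 2.80

We need A² ∫|f|² dx = 1, taking the integral from 0 to ∞.
Recall ∫₀^∞ x^m e^(−x/β) dx = m!·β^(m+1), the integral (without the A² prefactor) comes out to d^3/4.
With d = 0.799: A² = 7.842 and A = 2.800.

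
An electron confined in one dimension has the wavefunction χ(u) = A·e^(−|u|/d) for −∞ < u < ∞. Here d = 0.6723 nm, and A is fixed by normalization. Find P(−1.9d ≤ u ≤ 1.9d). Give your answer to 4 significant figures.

P ≈ 0.9776

|χ|² is the probability density, so P = ∫_{−1.9d}^{1.9d} |χ|² du.
Since A² = 1/(d), this is the region integral divided by the full normalization integral.
By symmetry take twice the u ≥ 0 contribution in numerator and denominator; the 2's cancel. In terms of t = u/d (A² and the length scale cancel between numerator and denominator), P = [∫_{0}^{1.9} e^(-2·t) dt] / [∫_{0}^{∞} e^(-2·t) dt].
An antiderivative of e^(-2·t) is -e^(-2·t)/2; evaluating from 0 to 1.9 gives 1/2 - e^(-19/5)/2, while the full integral is 1/2.
Evaluating gives P = 0.97763.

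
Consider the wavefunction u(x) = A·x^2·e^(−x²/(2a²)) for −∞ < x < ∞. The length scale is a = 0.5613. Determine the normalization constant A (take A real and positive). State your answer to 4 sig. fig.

A ≈ 3.674

Normalization requires ∫|u|² dx = 1, integrated from −∞ to ∞.
Using the Gaussian integral ∫_{−∞}^{∞} e^(−αx²) dx = √(π/α), with u = A·x^2·e^(−x²/(2a²)), the integral evaluates to A²·[3·√(π)·a^5/4].
Plugging in a = 0.5613 yields A = 3.6745.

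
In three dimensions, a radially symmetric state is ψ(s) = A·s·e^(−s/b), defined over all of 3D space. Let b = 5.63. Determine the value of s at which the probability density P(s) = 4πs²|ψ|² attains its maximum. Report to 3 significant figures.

s ≈ 11.3

Set d/ds [P(s) = 4πs²|ψ|²] = 0 and solve for s > 0.
This gives s = 2·b.
With b = 5.63, the most probable radial distance is 11.26.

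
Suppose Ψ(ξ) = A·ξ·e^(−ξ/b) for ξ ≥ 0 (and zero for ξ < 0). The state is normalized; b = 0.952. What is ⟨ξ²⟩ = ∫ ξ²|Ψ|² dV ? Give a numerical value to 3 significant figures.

⟨ξ^2⟩ ≈ 2.72

⟨ξ²⟩ = ∫ ξ^2 |Ψ|² dξ over the full domain.
Recall ∫₀^∞ ξ^m e^(−ξ/β) dξ = m!·β^(m+1), since the A² factors cancel between numerator and denominator, ⟨ξ²⟩ = 3·b^2.
With b = 0.952, ⟨ξ^2⟩ = 2.719.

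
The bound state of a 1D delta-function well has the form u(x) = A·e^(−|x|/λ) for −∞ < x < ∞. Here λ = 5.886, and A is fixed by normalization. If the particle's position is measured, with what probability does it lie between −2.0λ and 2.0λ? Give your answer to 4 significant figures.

P ≈ 0.9817

The probability is P = ∫ |u|² dx over [−2.0λ, 2.0λ].
With A² fixed by ∫|u|² = 1, i.e. A² = (λ)^(−1), substitute and integrate.
By symmetry take twice the x ≥ 0 contribution in numerator and denominator; the 2's cancel. Let t = x/λ; then A² and the length scale cancel, so P = ∫_{0}^{2.0} e^(-2·t) dt ÷ ∫_{0}^{∞} e^(-2·t) dt.
An antiderivative of e^(-2·t) is -e^(-2·t)/2; evaluating from 0 to 2.0 gives 1/2 - e^(-4)/2, while the full integral is 1/2.
Taking the ratio, P = 0.98168.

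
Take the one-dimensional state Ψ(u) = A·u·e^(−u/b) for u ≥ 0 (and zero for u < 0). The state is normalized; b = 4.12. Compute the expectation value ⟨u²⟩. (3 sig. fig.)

⟨u^2⟩ ≈ 50.9

By definition ⟨u²⟩ = ∫ u^2 |Ψ(u)|² du.
The ratio of the moment integral to the normalization integral gives ⟨u²⟩ = 3·b^2.
With b = 4.12, ⟨u^2⟩ = 50.92.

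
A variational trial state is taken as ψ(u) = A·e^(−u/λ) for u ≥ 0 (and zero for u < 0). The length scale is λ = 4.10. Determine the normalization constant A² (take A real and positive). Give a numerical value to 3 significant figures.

Normalization requires ∫|ψ|² du = 1, integrated from 0 to ∞.
With ∫₀^∞ u^0 e^(−αu) du = 0!/α^1, ∫|ψ|² du = A²·(λ/2).
Setting this equal to 1 gives A² = 1/(λ/2).
Plugging in λ = 4.10 yields A = 0.6984.

A^2 ≈ 0.488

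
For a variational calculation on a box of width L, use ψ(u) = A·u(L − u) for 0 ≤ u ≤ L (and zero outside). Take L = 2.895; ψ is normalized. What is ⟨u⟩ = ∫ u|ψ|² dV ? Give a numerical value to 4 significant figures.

⟨u⟩ = ∫ u |ψ|² du over the full domain.
Expanding the polynomial and integrating term by term, since the A² factors cancel between numerator and denominator, ⟨u⟩ = L/2.
With L = 2.895, ⟨u⟩ = 1.4475.

⟨u⟩ ≈ 1.448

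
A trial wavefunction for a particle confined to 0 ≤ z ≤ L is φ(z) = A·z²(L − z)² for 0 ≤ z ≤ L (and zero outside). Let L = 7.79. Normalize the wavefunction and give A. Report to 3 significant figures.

Require ∫ |φ|² dz = 1 over the whole domain.
With φ = A·z²(L − z)², the integral evaluates to A²·[L^9/630].
So A² = (L^9/630)^(−1).
Plugging in L = 7.79 yields A = 0.002442.

A ≈ 0.00244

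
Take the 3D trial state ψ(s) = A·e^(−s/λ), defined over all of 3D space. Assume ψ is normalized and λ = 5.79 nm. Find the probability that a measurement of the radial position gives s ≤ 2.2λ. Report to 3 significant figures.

With dV = 4πs²ds, the probability is ∫|ψ|² dV over s ≤ 2.2λ.
A² is fixed by ∫₀^∞ 4πs²|ψ|² ds = 1, i.e. A² = (π·λ^3)^(−1).
In terms of u = s/λ (A², 4π and the length scale all cancel between numerator and denominator), P = [∫_{0}^{2.2} u^2·e^(-2·u) du] / [∫_{0}^{∞} u^2·e^(-2·u) du].
Using ∫ u^2·e^(-2·u) du = -(2·u^2 + 2·u + 1)·e^(-2·u)/4, the numerator is 1/4 - 377·e^(-22/5)/100 and the denominator is 1/4.
The region integral divided by the full integral gives P = 0.8149.

P ≈ 0.815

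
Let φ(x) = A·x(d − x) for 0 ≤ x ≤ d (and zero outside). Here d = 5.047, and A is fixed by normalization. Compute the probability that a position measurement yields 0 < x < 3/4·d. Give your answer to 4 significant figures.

The probability is P = ∫ |φ|² dx over [0, 3/4·d].
Since A² = 1/(d^5/30), this is the region integral divided by the full normalization integral.
Let u = x/d; then A² and the length scale cancel, so P = ∫_{0}^{3/4} u^2·(1 - u)^2 du ÷ ∫_{0}^{1} u^2·(1 - u)^2 du.
An antiderivative of u^2·(1 - u)^2 is u^3·(6·u^2 - 15·u + 10)/30; evaluating from 0 to 3/4 gives 153/5120, while the full integral is 1/30.
This works out to P = 459/512.

P ≈ 0.8965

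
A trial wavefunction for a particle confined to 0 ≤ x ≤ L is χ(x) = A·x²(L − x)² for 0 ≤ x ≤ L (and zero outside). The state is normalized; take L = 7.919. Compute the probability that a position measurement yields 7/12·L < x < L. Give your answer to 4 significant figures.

The probability is P = ∫ |χ|² dx over [7/12·L, L].
Since A² = 1/(L^9/630), this is the region integral divided by the full normalization integral.
Let u = x/L; then A² and the length scale cancel, so P = ∫_{7/12}^{1} u^4·(1 - u)^4 du ÷ ∫_{0}^{1} u^4·(1 - u)^4 du.
An antiderivative of u^4·(1 - u)^4 is u^5·(70·u^4 - 315·u^3 + 540·u^2 - 420·u + 126)/630; evaluating from 7/12 to 1 gives ≈ 0.000479889, while the full integral is 1/630.
This works out to P = 0.30233.

P ≈ 0.3023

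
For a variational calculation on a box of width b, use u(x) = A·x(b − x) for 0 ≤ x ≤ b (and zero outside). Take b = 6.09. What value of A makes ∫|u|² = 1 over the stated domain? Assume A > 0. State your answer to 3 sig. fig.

We need A² ∫|f|² dx = 1, taking the integral from 0 to b.
Expanding the polynomial and integrating term by term, carrying out the integral gives A² · b^5/30.
With b = 6.09: A² = 0.003581 and A = 0.05984.

A ≈ 0.0598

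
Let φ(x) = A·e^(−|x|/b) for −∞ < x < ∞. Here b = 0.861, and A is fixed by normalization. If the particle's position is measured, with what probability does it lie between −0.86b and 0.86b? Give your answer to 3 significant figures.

P ≈ 0.821

The probability is P = ∫ |φ|² dx over [−0.86b, 0.86b].
Since A² = 1/(b), this is the region integral divided by the full normalization integral.
Both integrals are even about x = 0, so only the x ≥ 0 halves are needed (the factors of 2 cancel). Let u = x/b; then A² and the length scale cancel, so P = ∫_{0}^{0.86} e^(-2·u) du ÷ ∫_{0}^{∞} e^(-2·u) du.
With ∫ e^(-2·u) du = -e^(-2·u)/2 + C, the region integral is 1/2 - e^(-43/25)/2 and the full one is 1/2.
This works out to P = 0.8209.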